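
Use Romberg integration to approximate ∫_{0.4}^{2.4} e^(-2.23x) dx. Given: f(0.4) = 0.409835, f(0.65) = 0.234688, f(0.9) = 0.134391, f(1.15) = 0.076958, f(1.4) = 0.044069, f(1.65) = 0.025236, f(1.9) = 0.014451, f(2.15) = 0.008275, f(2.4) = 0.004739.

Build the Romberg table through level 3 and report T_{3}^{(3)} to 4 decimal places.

T_{0}^{(0)} (trapezoid, 1 panel, h=2.0000): 0.414574
T_{1}^{(0)} (trapezoid, 2 panels, h=1.0000): 0.251356
T_{2}^{(0)} (trapezoid, 4 panels, h=0.5000): 0.200099
T_{3}^{(0)} (trapezoid, 8 panels, h=0.2500): 0.186339
T_{1}^{(1)} = 0.251356 + (0.251356 − 0.414574)/3 = 0.196950
T_{2}^{(1)} = 0.200099 + (0.200099 − 0.251356)/3 = 0.183013
T_{3}^{(1)} = 0.186339 + (0.186339 − 0.200099)/3 = 0.181752
T_{2}^{(2)} = 0.183013 + (0.183013 − 0.196950)/15 = 0.182084
T_{3}^{(2)} = 0.181752 + (0.181752 − 0.183013)/15 = 0.181668
T_{3}^{(3)} = 0.181668 + (0.181668 − 0.182084)/63 = 0.181661

0.1817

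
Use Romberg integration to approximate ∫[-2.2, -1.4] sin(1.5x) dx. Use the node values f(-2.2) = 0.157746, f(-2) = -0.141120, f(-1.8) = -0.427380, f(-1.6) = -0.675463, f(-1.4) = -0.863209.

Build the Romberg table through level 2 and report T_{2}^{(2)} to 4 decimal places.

-0.3218

T_{0}^{(0)} (trapezoid, 1 panel, h=0.8000): -0.282185
T_{1}^{(0)} (trapezoid, 2 panels, h=0.4000): -0.312045
T_{2}^{(0)} (trapezoid, 4 panels, h=0.2000): -0.319339
T_{1}^{(1)} = -0.312045 + (-0.312045 − (-0.282185))/3 = -0.321998
T_{2}^{(1)} = -0.319339 + (-0.319339 − (-0.312045))/3 = -0.321770
T_{2}^{(2)} = -0.321770 + (-0.321770 − (-0.321998))/15 = -0.321755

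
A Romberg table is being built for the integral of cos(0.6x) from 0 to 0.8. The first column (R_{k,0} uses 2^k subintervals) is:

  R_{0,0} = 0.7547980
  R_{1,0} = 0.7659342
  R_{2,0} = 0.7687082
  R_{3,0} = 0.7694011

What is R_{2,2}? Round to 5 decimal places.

0.76963

R_{1,1} = (4·0.7659342 − 0.7547980) / 3 = 0.7696463
R_{2,1} = 0.7687082 + (0.7687082 − 0.7659342)/3 = 0.7696329
R_{2,2} = (16·0.7696329 − 0.7696463) / 15 = 0.7696320
(Column j=1 coincides with Simpson's rule on the same nodes.)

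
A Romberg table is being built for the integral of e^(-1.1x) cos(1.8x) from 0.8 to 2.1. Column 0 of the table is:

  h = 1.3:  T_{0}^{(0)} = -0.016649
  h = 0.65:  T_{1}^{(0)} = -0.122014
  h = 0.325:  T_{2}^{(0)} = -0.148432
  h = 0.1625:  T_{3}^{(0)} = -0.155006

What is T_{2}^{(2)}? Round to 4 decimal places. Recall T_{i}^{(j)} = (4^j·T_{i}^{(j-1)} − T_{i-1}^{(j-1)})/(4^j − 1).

T_{1}^{(1)} = -0.122014 + (-0.122014 − (-0.016649))/3 = -0.157136
T_{2}^{(1)} = (4·(-0.148432) − (-0.122014)) / 3 = -0.157238
T_{2}^{(2)} = -0.157238 + (-0.157238 − (-0.157136))/15 = -0.157245

-0.1572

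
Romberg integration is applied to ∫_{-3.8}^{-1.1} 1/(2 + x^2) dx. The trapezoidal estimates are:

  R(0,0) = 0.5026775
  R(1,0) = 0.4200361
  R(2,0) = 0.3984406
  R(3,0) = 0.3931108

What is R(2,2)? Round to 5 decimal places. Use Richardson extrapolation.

0.39116

Richardson extrapolation on the trapezoidal column (denominator 4−1=3):
R(1,1) = 0.4200361 + (0.4200361 − 0.5026775)/3 = 0.3924890
R(2,1) = (4·0.3984406 − 0.4200361) / 3 = 0.3912421
R(2,2) = 0.3912421 + (0.3912421 − 0.3924890)/15 = 0.3911590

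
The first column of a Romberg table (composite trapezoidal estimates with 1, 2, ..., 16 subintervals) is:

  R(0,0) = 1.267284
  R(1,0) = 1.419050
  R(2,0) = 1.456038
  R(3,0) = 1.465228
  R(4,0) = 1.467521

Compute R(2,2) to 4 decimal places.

1.4683

Richardson extrapolation on the trapezoidal column (denominator 4−1=3):
R(1,1) = 1.419050 + (1.419050 − 1.267284)/3 = 1.469639
R(2,1) = 1.456038 + (1.456038 − 1.419050)/3 = 1.468367
R(2,2) = (16·1.468367 − 1.469639) / 15 = 1.468282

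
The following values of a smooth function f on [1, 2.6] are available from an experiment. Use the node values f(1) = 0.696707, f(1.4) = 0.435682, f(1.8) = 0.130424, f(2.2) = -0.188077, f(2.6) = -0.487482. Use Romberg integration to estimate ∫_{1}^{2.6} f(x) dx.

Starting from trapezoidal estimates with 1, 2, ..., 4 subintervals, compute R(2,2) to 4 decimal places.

0.1947

R(0,0) (trapezoid, 1 panel, h=1.6000): 0.167380
R(1,0) (trapezoid, 2 panels, h=0.8000): 0.188029
R(2,0) (trapezoid, 4 panels, h=0.4000): 0.193057
R(1,1) = 0.188029 + (0.188029 − 0.167380)/3 = 0.194912
R(2,1) = 0.193057 + (0.193057 − 0.188029)/3 = 0.194733
R(2,2) = 0.194733 + (0.194733 − 0.194912)/15 = 0.194721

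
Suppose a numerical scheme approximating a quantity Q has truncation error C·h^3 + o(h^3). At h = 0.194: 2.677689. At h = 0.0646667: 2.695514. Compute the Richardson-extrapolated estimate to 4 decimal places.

2.6962

Extrapolated value = (27·A(h/3) − A(h)) / (27 − 1)
= (27·2.695514 − 2.677689) / 26
= 70.101189 / 26 = 2.696200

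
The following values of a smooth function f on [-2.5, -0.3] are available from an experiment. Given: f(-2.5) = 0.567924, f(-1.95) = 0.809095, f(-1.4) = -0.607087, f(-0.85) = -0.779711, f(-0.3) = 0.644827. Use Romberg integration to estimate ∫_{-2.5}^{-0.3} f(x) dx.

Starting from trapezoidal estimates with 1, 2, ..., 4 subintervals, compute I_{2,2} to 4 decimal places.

I_{0,0} (trapezoid, 1 panel, h=2.2000): 1.334026
I_{1,0} (trapezoid, 2 panels, h=1.1000): -0.000783
I_{2,0} (trapezoid, 4 panels, h=0.5500): 0.015770
I_{1,1} = -0.000783 + (-0.000783 − 1.334026)/3 = -0.445719
I_{2,1} = 0.015770 + (0.015770 − (-0.000783))/3 = 0.021288
I_{2,2} = 0.021288 + (0.021288 − (-0.445719))/15 = 0.052422

0.0524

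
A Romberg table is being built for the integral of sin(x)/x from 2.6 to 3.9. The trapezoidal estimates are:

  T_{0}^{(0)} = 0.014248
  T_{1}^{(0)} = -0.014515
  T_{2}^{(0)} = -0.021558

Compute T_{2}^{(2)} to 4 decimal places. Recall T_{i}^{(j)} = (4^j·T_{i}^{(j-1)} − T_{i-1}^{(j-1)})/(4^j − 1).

-0.0239

T_{1}^{(1)} = -0.014515 + (-0.014515 − 0.014248)/3 = -0.024103
T_{2}^{(1)} = -0.021558 + (-0.021558 − (-0.014515))/3 = -0.023906
T_{2}^{(2)} = -0.023906 + (-0.023906 − (-0.024103))/15 = -0.023893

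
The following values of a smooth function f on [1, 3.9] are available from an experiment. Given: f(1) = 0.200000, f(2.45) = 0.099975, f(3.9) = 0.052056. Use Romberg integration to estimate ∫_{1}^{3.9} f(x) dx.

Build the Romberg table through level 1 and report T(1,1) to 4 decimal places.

0.3151

T(0,0) (trapezoid, 1 panel, h=2.9000): 0.365481
T(1,0) (trapezoid, 2 panels, h=1.4500): 0.327704
T(1,1) = 0.327704 + (0.327704 − 0.365481)/3 = 0.315112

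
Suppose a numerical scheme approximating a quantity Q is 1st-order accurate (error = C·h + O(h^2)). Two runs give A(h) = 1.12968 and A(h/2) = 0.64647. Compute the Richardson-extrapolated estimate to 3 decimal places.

0.163

Extrapolated value = (2·A(h/2) − A(h)) / (2 − 1)
= (2·0.64647 − 1.12968) / 1
= 0.16326 / 1 = 0.16326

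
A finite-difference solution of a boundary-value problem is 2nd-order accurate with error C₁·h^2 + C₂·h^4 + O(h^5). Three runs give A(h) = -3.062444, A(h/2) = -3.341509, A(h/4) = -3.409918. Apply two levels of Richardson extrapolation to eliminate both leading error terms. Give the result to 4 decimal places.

-3.4326

First eliminate the h^2 term (factor 2^2 = 4):
  B₁ = (4·(-3.341509) − (-3.062444))/3 = -3.434531
  B₂ = (4·(-3.409918) − (-3.341509))/3 = -3.432721
Then eliminate the h^4 term (factor 2^4 = 16):
  (16·(-3.432721) − (-3.434531))/15 = -3.432600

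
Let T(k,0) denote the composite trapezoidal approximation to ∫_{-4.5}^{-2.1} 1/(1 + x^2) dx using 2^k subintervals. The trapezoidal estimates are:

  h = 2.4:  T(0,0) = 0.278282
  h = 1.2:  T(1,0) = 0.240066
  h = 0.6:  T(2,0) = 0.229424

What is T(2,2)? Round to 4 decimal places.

Richardson extrapolation on the trapezoidal column (denominator 4−1=3):
T(1,1) = 0.240066 + (0.240066 − 0.278282)/3 = 0.227327
T(2,1) = (4·0.229424 − 0.240066) / 3 = 0.225877
T(2,2) = 0.225877 + (0.225877 − 0.227327)/15 = 0.225780
(Column j=1 coincides with Simpson's rule on the same nodes.)

0.2258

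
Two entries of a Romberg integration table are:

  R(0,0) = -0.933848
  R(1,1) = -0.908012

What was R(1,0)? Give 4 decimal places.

-0.9145

From R(1,1) = (4·R(1,0) − R(0,0))/3, solve for R(1,0):
4·R(1,0) = 3·(-0.908012) + (-0.933848) = -3.657884
R(1,0) = -0.914471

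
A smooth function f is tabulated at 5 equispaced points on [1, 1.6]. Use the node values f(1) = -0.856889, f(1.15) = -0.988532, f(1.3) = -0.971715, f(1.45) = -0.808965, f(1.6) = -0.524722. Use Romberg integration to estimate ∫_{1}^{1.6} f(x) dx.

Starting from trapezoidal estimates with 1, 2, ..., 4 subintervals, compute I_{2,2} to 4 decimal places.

-0.5257

I_{0,0} (trapezoid, 1 panel, h=0.6000): -0.414483
I_{1,0} (trapezoid, 2 panels, h=0.3000): -0.498756
I_{2,0} (trapezoid, 4 panels, h=0.1500): -0.519003
I_{1,1} = -0.498756 + (-0.498756 − (-0.414483))/3 = -0.526847
I_{2,1} = -0.519003 + (-0.519003 − (-0.498756))/3 = -0.525752
I_{2,2} = -0.525752 + (-0.525752 − (-0.526847))/15 = -0.525679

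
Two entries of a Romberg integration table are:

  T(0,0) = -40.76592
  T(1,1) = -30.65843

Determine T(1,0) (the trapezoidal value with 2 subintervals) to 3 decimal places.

From T(1,1) = (4·T(1,0) − T(0,0))/3, solve for T(1,0):
4·T(1,0) = 3·(-30.65843) + (-40.76592) = -132.74121
T(1,0) = -33.18530

-33.185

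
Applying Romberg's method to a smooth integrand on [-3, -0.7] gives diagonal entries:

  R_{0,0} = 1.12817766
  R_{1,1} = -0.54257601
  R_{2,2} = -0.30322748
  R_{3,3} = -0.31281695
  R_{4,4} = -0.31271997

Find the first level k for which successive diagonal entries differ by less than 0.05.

|R_{1,1} − R_{0,0}| = 1.67075367 ≥ 0.05
|R_{2,2} − R_{1,1}| = 0.23934853 ≥ 0.05
|R_{3,3} − R_{2,2}| = 0.00958947 < 0.05

k = 3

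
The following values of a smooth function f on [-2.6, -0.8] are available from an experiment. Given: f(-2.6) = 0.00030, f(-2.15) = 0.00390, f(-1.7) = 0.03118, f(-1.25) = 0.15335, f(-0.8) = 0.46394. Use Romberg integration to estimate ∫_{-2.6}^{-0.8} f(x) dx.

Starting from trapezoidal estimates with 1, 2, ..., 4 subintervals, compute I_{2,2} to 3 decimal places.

I_{0,0} (trapezoid, 1 panel, h=1.8000): 0.41782
I_{1,0} (trapezoid, 2 panels, h=0.9000): 0.23697
I_{2,0} (trapezoid, 4 panels, h=0.4500): 0.18925
I_{1,1} = 0.23697 + (0.23697 − 0.41782)/3 = 0.17669
I_{2,1} = 0.18925 + (0.18925 − 0.23697)/3 = 0.17334
I_{2,2} = 0.17334 + (0.17334 − 0.17669)/15 = 0.17312

0.173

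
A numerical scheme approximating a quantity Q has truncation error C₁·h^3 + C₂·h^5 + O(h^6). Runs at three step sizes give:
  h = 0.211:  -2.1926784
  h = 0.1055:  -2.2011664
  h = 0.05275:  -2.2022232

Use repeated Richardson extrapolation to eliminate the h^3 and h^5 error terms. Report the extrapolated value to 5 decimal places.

-2.20237

First eliminate the h^3 term (factor 2^3 = 8):
  B₁ = (8·(-2.2011664) − (-2.1926784))/7 = -2.2023790
  B₂ = (8·(-2.2022232) − (-2.2011664))/7 = -2.2023742
Then eliminate the h^5 term (factor 2^5 = 32):
  (32·(-2.2023742) − (-2.2023790))/31 = -2.2023740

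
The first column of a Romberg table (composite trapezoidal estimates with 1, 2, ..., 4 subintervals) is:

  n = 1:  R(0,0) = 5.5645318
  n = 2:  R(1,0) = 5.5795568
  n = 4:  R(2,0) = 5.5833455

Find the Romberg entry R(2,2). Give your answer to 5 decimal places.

5.58461

Richardson extrapolation on the trapezoidal column (denominator 4−1=3):
R(1,1) = 5.5795568 + (5.5795568 − 5.5645318)/3 = 5.5845651
R(2,1) = 5.5833455 + (5.5833455 − 5.5795568)/3 = 5.5846084
R(2,2) = (16·5.5846084 − 5.5845651) / 15 = 5.5846113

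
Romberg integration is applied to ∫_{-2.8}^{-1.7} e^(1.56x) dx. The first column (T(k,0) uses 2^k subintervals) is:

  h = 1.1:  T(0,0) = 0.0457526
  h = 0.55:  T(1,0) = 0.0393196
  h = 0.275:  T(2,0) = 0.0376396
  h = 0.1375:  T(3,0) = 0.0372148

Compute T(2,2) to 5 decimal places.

T(1,1) = 0.0393196 + (0.0393196 − 0.0457526)/3 = 0.0371753
T(2,1) = 0.0376396 + (0.0376396 − 0.0393196)/3 = 0.0370796
T(2,2) = 0.0370796 + (0.0370796 − 0.0371753)/15 = 0.0370732
(Column j=1 coincides with Simpson's rule on the same nodes.)

0.03707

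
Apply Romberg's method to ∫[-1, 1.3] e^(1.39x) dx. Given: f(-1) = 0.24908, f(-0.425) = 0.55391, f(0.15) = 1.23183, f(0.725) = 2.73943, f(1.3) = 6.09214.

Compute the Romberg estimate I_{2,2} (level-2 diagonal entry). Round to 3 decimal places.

I_{0,0} (trapezoid, 1 panel, h=2.3000): 7.29240
I_{1,0} (trapezoid, 2 panels, h=1.1500): 5.06281
I_{2,0} (trapezoid, 4 panels, h=0.5750): 4.42507
I_{1,1} = 5.06281 + (5.06281 − 7.29240)/3 = 4.31961
I_{2,1} = 4.42507 + (4.42507 − 5.06281)/3 = 4.21249
I_{2,2} = 4.21249 + (4.21249 − 4.31961)/15 = 4.20535

4.205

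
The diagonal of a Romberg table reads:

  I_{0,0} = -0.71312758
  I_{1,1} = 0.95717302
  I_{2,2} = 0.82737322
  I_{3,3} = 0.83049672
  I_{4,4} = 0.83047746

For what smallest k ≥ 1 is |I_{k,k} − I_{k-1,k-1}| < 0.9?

|I_{1,1} − I_{0,0}| = 1.67030060 ≥ 0.9
|I_{2,2} − I_{1,1}| = 0.12979980 < 0.9

k = 2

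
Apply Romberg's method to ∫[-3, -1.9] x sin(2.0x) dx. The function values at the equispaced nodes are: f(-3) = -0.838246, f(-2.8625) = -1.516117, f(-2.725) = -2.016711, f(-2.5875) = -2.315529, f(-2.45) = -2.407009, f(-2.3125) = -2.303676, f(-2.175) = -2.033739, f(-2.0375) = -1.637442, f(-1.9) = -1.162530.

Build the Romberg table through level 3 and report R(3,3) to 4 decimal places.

R(0,0) (trapezoid, 1 panel, h=1.1000): -1.100427
R(1,0) (trapezoid, 2 panels, h=0.5500): -1.874068
R(2,0) (trapezoid, 4 panels, h=0.2750): -2.050908
R(3,0) (trapezoid, 8 panels, h=0.1375): -2.094209
R(1,1) = -1.874068 + (-1.874068 − (-1.100427))/3 = -2.131948
R(2,1) = -2.050908 + (-2.050908 − (-1.874068))/3 = -2.109855
R(3,1) = -2.094209 + (-2.094209 − (-2.050908))/3 = -2.108643
R(2,2) = -2.109855 + (-2.109855 − (-2.131948))/15 = -2.108382
R(3,2) = -2.108643 + (-2.108643 − (-2.109855))/15 = -2.108562
R(3,3) = -2.108562 + (-2.108562 − (-2.108382))/63 = -2.108565

-2.1086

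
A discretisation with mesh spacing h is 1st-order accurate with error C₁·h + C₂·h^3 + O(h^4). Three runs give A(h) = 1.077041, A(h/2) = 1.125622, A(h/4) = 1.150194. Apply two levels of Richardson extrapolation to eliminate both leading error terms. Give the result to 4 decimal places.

First eliminate the h term (factor 2^1 = 2):
  B₁ = (2·1.125622 − 1.077041)/1 = 1.174203
  B₂ = (2·1.150194 − 1.125622)/1 = 1.174766
Then eliminate the h^3 term (factor 2^3 = 8):
  (8·1.174766 − 1.174203)/7 = 1.174846

1.1748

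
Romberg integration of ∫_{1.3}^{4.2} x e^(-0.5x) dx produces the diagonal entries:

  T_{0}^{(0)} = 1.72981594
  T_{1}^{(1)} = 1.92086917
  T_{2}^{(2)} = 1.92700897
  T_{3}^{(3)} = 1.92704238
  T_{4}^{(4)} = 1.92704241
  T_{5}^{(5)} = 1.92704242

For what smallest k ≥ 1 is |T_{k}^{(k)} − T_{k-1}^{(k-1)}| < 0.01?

k = 2

|T_{1}^{(1)} − T_{0}^{(0)}| = 0.19105323 ≥ 0.01
|T_{2}^{(2)} − T_{1}^{(1)}| = 0.00613980 < 0.01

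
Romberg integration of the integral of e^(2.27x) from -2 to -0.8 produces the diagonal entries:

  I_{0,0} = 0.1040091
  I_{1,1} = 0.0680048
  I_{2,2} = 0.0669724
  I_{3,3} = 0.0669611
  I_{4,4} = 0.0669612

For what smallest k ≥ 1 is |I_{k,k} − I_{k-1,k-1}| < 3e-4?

k = 3

|I_{1,1} − I_{0,0}| = 0.0360043 ≥ 3e-4
|I_{2,2} − I_{1,1}| = 0.0010324 ≥ 3e-4
|I_{3,3} − I_{2,2}| = 0.0000113 < 3e-4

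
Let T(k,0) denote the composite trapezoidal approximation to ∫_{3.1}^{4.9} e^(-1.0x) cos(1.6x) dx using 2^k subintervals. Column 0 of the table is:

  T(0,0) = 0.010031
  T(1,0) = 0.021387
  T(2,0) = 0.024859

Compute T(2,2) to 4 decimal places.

0.0261

Richardson extrapolation on the trapezoidal column (denominator 4−1=3):
T(1,1) = 0.021387 + (0.021387 − 0.010031)/3 = 0.025172
T(2,1) = 0.024859 + (0.024859 − 0.021387)/3 = 0.026016
T(2,2) = 0.026016 + (0.026016 − 0.025172)/15 = 0.026072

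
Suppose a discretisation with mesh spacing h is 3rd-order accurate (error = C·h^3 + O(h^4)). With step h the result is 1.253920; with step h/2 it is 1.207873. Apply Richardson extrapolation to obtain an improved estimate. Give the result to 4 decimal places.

1.2013

The leading error scales as h^3; refining by a factor of 2 reduces it by 2^3 = 8.
Extrapolated value = (8·A(h/2) − A(h)) / (8 − 1)
= (8·1.207873 − 1.253920) / 7
= 8.409064 / 7 = 1.201295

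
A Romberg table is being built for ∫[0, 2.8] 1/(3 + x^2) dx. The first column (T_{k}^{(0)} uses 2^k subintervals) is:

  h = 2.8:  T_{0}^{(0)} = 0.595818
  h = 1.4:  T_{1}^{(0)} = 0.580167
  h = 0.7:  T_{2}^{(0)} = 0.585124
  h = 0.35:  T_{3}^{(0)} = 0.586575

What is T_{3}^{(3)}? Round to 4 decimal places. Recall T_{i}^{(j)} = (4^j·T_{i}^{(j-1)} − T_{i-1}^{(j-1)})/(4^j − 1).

T_{1}^{(1)} = 0.580167 + (0.580167 − 0.595818)/3 = 0.574950
T_{2}^{(1)} = 0.585124 + (0.585124 − 0.580167)/3 = 0.586776
T_{3}^{(1)} = (4·0.586575 − 0.585124) / 3 = 0.587059
T_{2}^{(2)} = 0.586776 + (0.586776 − 0.574950)/15 = 0.587564
T_{3}^{(2)} = 0.587059 + (0.587059 − 0.586776)/15 = 0.587078
T_{3}^{(3)} = 0.587078 + (0.587078 − 0.587564)/63 = 0.587070
(Column j=1 coincides with Simpson's rule on the same nodes.)

0.5871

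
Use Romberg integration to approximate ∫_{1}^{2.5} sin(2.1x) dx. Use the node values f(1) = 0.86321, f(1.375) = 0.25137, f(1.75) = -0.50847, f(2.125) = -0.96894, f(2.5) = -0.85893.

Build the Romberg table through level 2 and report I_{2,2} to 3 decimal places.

-0.484

I_{0,0} (trapezoid, 1 panel, h=1.5000): 0.00321
I_{1,0} (trapezoid, 2 panels, h=0.7500): -0.37975
I_{2,0} (trapezoid, 4 panels, h=0.3750): -0.45896
I_{1,1} = -0.37975 + (-0.37975 − 0.00321)/3 = -0.50740
I_{2,1} = -0.45896 + (-0.45896 − (-0.37975))/3 = -0.48536
I_{2,2} = -0.48536 + (-0.48536 − (-0.50740))/15 = -0.48389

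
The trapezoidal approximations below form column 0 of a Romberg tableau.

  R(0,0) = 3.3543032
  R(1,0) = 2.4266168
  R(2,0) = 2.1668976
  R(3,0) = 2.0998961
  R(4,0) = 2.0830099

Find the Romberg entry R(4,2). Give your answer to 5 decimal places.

Richardson extrapolation on the trapezoidal column (denominator 4−1=3):
R(3,1) = 2.0998961 + (2.0998961 − 2.1668976)/3 = 2.0775623
R(4,1) = (4·2.0830099 − 2.0998961) / 3 = 2.0773812
R(4,2) = 2.0773812 + (2.0773812 − 2.0775623)/15 = 2.0773691

2.07737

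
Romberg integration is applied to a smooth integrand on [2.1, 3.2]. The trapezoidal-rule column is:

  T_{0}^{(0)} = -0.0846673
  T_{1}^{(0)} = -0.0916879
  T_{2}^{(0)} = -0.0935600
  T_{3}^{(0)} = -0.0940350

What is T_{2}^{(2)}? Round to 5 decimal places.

T_{1}^{(1)} = (4·(-0.0916879) − (-0.0846673)) / 3 = -0.0940281
T_{2}^{(1)} = -0.0935600 + (-0.0935600 − (-0.0916879))/3 = -0.0941840
T_{2}^{(2)} = -0.0941840 + (-0.0941840 − (-0.0940281))/15 = -0.0941944
(Column j=1 coincides with Simpson's rule on the same nodes.)

-0.09419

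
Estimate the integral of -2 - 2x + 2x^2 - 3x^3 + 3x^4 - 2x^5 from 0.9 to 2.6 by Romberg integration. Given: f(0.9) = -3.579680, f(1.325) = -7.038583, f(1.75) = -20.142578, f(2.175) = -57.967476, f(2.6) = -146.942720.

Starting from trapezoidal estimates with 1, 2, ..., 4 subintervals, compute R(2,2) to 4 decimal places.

R(0,0) (trapezoid, 1 panel, h=1.7000): -127.944040
R(1,0) (trapezoid, 2 panels, h=0.8500): -81.093211
R(2,0) (trapezoid, 4 panels, h=0.4250): -68.174181
R(1,1) = -81.093211 + (-81.093211 − (-127.944040))/3 = -65.476268
R(2,1) = -68.174181 + (-68.174181 − (-81.093211))/3 = -63.867838
R(2,2) = -63.867838 + (-63.867838 − (-65.476268))/15 = -63.760609

-63.7606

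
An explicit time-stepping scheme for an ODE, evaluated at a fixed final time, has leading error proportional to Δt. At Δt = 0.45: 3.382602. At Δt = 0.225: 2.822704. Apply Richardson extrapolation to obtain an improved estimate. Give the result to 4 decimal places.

The leading error scales as Δt; refining by a factor of 2 reduces it by 2^1 = 2.
Extrapolated value = (2·A(Δt/2) − A(Δt)) / (2 − 1)
= (2·2.822704 − 3.382602) / 1
= 2.262806 / 1 = 2.262806

2.2628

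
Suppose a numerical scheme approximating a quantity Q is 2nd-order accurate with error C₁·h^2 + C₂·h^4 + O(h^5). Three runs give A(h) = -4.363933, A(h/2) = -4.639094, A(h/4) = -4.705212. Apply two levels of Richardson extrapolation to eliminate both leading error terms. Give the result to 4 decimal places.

-4.7270

First eliminate the h^2 term (factor 2^2 = 4):
  B₁ = (4·(-4.639094) − (-4.363933))/3 = -4.730814
  B₂ = (4·(-4.705212) − (-4.639094))/3 = -4.727251
Then eliminate the h^4 term (factor 2^4 = 16):
  (16·(-4.727251) − (-4.730814))/15 = -4.727013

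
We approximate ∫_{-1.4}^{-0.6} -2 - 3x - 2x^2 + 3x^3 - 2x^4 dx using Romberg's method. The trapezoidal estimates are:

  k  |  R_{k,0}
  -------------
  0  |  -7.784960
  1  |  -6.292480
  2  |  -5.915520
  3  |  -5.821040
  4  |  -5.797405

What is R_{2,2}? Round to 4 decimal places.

Richardson extrapolation on the trapezoidal column (denominator 4−1=3):
R_{1,1} = -6.292480 + (-6.292480 − (-7.784960))/3 = -5.794987
R_{2,1} = (4·(-5.915520) − (-6.292480)) / 3 = -5.789867
R_{2,2} = (16·(-5.789867) − (-5.794987)) / 15 = -5.789526

-5.7895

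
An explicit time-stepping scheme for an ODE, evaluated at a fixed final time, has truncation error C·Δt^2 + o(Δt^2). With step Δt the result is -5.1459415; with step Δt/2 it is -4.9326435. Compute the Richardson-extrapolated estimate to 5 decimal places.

-4.86154

Extrapolated value = (4·A(Δt/2) − A(Δt)) / (4 − 1)
= (4·(-4.9326435) − (-5.1459415)) / 3
= -14.5846325 / 3 = -4.8615442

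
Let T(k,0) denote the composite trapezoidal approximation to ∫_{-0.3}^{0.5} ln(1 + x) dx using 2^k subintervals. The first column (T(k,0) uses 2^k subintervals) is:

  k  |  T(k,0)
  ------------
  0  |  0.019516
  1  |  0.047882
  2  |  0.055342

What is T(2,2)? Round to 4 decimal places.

T(1,1) = (4·0.047882 − 0.019516) / 3 = 0.057337
T(2,1) = (4·0.055342 − 0.047882) / 3 = 0.057829
T(2,2) = 0.057829 + (0.057829 − 0.057337)/15 = 0.057862
(Column j=1 coincides with Simpson's rule on the same nodes.)

0.0579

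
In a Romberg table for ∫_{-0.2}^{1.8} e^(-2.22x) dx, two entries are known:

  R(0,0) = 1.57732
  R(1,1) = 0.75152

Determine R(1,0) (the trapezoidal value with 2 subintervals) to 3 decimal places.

0.958

From R(1,1) = (4·R(1,0) − R(0,0))/3, solve for R(1,0):
4·R(1,0) = 3·0.75152 + 1.57732 = 3.83188
R(1,0) = 0.95797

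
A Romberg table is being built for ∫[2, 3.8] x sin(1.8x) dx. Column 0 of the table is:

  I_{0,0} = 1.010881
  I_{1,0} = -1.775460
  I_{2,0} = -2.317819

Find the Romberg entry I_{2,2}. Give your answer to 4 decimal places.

-2.4849

Richardson extrapolation on the trapezoidal column (denominator 4−1=3):
I_{1,1} = -1.775460 + (-1.775460 − 1.010881)/3 = -2.704240
I_{2,1} = -2.317819 + (-2.317819 − (-1.775460))/3 = -2.498605
I_{2,2} = -2.498605 + (-2.498605 − (-2.704240))/15 = -2.484896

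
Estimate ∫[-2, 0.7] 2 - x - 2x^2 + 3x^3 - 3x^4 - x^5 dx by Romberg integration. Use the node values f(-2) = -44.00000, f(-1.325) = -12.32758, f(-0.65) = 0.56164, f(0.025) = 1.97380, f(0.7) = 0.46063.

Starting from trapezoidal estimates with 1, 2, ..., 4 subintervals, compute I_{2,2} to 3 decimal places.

-18.881

I_{0,0} (trapezoid, 1 panel, h=2.7000): -58.77815
I_{1,0} (trapezoid, 2 panels, h=1.3500): -28.63086
I_{2,0} (trapezoid, 4 panels, h=0.6750): -21.30423
I_{1,1} = -28.63086 + (-28.63086 − (-58.77815))/3 = -18.58176
I_{2,1} = -21.30423 + (-21.30423 − (-28.63086))/3 = -18.86202
I_{2,2} = -18.86202 + (-18.86202 − (-18.58176))/15 = -18.88070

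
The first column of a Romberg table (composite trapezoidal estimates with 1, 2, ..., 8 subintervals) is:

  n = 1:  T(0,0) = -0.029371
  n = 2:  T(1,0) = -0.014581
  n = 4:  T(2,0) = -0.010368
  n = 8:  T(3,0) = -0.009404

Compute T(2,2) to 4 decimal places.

-0.0089

Richardson extrapolation on the trapezoidal column (denominator 4−1=3):
T(1,1) = -0.014581 + (-0.014581 − (-0.029371))/3 = -0.009651
T(2,1) = (4·(-0.010368) − (-0.014581)) / 3 = -0.008964
T(2,2) = -0.008964 + (-0.008964 − (-0.009651))/15 = -0.008918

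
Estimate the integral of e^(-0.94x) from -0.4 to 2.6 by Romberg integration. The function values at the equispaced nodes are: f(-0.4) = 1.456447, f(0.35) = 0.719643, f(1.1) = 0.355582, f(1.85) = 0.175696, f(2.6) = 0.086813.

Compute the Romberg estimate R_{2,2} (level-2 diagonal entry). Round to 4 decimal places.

1.4574

R_{0,0} (trapezoid, 1 panel, h=3.0000): 2.314890
R_{1,0} (trapezoid, 2 panels, h=1.5000): 1.690818
R_{2,0} (trapezoid, 4 panels, h=0.7500): 1.516913
R_{1,1} = 1.690818 + (1.690818 − 2.314890)/3 = 1.482794
R_{2,1} = 1.516913 + (1.516913 − 1.690818)/3 = 1.458945
R_{2,2} = 1.458945 + (1.458945 − 1.482794)/15 = 1.457355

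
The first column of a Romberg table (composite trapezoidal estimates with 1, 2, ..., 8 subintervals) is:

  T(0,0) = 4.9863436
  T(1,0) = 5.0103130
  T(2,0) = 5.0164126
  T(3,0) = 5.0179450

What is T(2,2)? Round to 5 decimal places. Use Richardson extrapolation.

T(1,1) = 5.0103130 + (5.0103130 − 4.9863436)/3 = 5.0183028
T(2,1) = (4·5.0164126 − 5.0103130) / 3 = 5.0184458
T(2,2) = (16·5.0184458 − 5.0183028) / 15 = 5.0184553

5.01846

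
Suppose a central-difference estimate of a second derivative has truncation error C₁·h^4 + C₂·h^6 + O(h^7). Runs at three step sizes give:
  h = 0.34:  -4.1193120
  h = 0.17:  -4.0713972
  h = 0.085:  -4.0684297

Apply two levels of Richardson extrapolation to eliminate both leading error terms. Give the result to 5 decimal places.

First eliminate the h^4 term (factor 2^4 = 16):
  B₁ = (16·(-4.0713972) − (-4.1193120))/15 = -4.0682029
  B₂ = (16·(-4.0684297) − (-4.0713972))/15 = -4.0682319
Then eliminate the h^6 term (factor 2^6 = 64):
  (64·(-4.0682319) − (-4.0682029))/63 = -4.0682324

-4.06823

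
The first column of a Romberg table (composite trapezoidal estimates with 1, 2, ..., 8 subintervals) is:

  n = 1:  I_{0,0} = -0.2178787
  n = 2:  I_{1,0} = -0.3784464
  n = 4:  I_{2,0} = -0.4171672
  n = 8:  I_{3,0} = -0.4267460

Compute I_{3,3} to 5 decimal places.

-0.42993

I_{1,1} = (4·(-0.3784464) − (-0.2178787)) / 3 = -0.4319690
I_{2,1} = -0.4171672 + (-0.4171672 − (-0.3784464))/3 = -0.4300741
I_{3,1} = -0.4267460 + (-0.4267460 − (-0.4171672))/3 = -0.4299389
I_{2,2} = -0.4300741 + (-0.4300741 − (-0.4319690))/15 = -0.4299478
I_{3,2} = -0.4299389 + (-0.4299389 − (-0.4300741))/15 = -0.4299299
I_{3,3} = -0.4299299 + (-0.4299299 − (-0.4299478))/63 = -0.4299296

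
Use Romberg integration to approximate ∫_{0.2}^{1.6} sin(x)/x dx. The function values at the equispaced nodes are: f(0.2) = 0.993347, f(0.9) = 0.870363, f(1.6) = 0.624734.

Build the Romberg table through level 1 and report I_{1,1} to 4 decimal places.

I_{0,0} (trapezoid, 1 panel, h=1.4000): 1.132657
I_{1,0} (trapezoid, 2 panels, h=0.7000): 1.175582
I_{1,1} = 1.175582 + (1.175582 − 1.132657)/3 = 1.189890

1.1899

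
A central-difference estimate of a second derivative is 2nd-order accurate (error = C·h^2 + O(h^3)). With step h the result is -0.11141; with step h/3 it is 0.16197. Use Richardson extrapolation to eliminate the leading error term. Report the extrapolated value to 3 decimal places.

0.196

The leading error scales as h^2; refining by a factor of 3 reduces it by 3^2 = 9.
Extrapolated value = (9·A(h/3) − A(h)) / (9 − 1)
= (9·0.16197 − (-0.11141)) / 8
= 1.56914 / 8 = 0.19614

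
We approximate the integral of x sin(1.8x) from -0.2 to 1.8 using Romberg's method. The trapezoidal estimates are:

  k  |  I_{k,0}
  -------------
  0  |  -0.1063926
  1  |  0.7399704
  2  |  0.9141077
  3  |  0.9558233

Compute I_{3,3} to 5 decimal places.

0.96958

I_{1,1} = (4·0.7399704 − (-0.1063926)) / 3 = 1.0220914
I_{2,1} = (4·0.9141077 − 0.7399704) / 3 = 0.9721535
I_{3,1} = (4·0.9558233 − 0.9141077) / 3 = 0.9697285
I_{2,2} = (16·0.9721535 − 1.0220914) / 15 = 0.9688243
I_{3,2} = 0.9697285 + (0.9697285 − 0.9721535)/15 = 0.9695668
I_{3,3} = 0.9695668 + (0.9695668 − 0.9688243)/63 = 0.9695786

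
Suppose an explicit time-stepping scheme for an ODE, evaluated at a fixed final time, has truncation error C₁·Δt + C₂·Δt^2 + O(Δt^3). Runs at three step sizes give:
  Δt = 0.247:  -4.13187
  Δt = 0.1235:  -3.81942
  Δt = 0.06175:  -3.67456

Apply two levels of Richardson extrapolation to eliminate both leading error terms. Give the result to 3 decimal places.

-3.537

First eliminate the Δt term (factor 2^1 = 2):
  B₁ = (2·(-3.81942) − (-4.13187))/1 = -3.50697
  B₂ = (2·(-3.67456) − (-3.81942))/1 = -3.52970
Then eliminate the Δt^2 term (factor 2^2 = 4):
  (4·(-3.52970) − (-3.50697))/3 = -3.53728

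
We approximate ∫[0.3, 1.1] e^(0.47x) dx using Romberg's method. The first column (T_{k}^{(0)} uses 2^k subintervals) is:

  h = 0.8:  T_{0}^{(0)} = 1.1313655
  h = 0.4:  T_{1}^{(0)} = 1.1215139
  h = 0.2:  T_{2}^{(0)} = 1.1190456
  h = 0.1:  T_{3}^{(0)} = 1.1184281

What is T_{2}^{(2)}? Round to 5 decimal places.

1.11822

Richardson extrapolation on the trapezoidal column (denominator 4−1=3):
T_{1}^{(1)} = 1.1215139 + (1.1215139 − 1.1313655)/3 = 1.1182300
T_{2}^{(1)} = (4·1.1190456 − 1.1215139) / 3 = 1.1182228
T_{2}^{(2)} = (16·1.1182228 − 1.1182300) / 15 = 1.1182223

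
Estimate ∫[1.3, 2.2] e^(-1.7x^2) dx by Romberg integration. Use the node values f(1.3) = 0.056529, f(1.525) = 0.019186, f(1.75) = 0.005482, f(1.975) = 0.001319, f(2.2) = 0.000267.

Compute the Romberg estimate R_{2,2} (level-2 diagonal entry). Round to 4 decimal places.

0.0112

R_{0,0} (trapezoid, 1 panel, h=0.9000): 0.025558
R_{1,0} (trapezoid, 2 panels, h=0.4500): 0.015246
R_{2,0} (trapezoid, 4 panels, h=0.2250): 0.012237
R_{1,1} = 0.015246 + (0.015246 − 0.025558)/3 = 0.011809
R_{2,1} = 0.012237 + (0.012237 − 0.015246)/3 = 0.011234
R_{2,2} = 0.011234 + (0.011234 − 0.011809)/15 = 0.011196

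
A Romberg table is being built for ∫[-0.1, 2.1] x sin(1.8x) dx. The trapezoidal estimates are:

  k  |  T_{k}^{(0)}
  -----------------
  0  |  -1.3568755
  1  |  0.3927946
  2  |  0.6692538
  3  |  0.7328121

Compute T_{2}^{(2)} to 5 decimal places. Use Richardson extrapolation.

0.74710

T_{1}^{(1)} = (4·0.3927946 − (-1.3568755)) / 3 = 0.9760180
T_{2}^{(1)} = 0.6692538 + (0.6692538 − 0.3927946)/3 = 0.7614069
T_{2}^{(2)} = 0.7614069 + (0.7614069 − 0.9760180)/15 = 0.7470995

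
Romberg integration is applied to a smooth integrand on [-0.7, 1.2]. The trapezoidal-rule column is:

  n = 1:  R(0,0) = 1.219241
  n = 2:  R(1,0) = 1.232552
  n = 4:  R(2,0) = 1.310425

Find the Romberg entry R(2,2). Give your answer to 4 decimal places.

1.3430

R(1,1) = 1.232552 + (1.232552 − 1.219241)/3 = 1.236989
R(2,1) = (4·1.310425 − 1.232552) / 3 = 1.336383
R(2,2) = (16·1.336383 − 1.236989) / 15 = 1.343009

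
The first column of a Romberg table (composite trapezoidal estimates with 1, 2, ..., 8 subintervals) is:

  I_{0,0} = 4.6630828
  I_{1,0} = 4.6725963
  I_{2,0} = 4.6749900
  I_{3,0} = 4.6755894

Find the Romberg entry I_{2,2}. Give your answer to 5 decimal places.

Richardson extrapolation on the trapezoidal column (denominator 4−1=3):
I_{1,1} = 4.6725963 + (4.6725963 − 4.6630828)/3 = 4.6757675
I_{2,1} = 4.6749900 + (4.6749900 − 4.6725963)/3 = 4.6757879
I_{2,2} = (16·4.6757879 − 4.6757675) / 15 = 4.6757893

4.67579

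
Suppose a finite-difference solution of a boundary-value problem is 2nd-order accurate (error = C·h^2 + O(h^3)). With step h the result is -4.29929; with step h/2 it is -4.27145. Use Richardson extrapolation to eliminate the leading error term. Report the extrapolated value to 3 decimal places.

The leading error scales as h^2; refining by a factor of 2 reduces it by 2^2 = 4.
Extrapolated value = (4·A(h/2) − A(h)) / (4 − 1)
= (4·(-4.27145) − (-4.29929)) / 3
= -12.78651 / 3 = -4.26217

-4.262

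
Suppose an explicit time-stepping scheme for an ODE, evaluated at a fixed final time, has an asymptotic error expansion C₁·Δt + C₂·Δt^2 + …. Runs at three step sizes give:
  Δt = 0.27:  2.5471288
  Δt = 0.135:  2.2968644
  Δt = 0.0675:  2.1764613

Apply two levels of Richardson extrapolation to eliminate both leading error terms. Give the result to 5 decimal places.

2.05921

First eliminate the Δt term (factor 2^1 = 2):
  B₁ = (2·2.2968644 − 2.5471288)/1 = 2.0466000
  B₂ = (2·2.1764613 − 2.2968644)/1 = 2.0560582
Then eliminate the Δt^2 term (factor 2^2 = 4):
  (4·2.0560582 − 2.0466000)/3 = 2.0592109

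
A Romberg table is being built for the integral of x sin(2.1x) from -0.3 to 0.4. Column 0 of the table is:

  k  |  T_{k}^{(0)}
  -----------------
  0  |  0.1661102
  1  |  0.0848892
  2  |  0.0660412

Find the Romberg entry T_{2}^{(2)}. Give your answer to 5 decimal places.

T_{1}^{(1)} = 0.0848892 + (0.0848892 − 0.1661102)/3 = 0.0578155
T_{2}^{(1)} = (4·0.0660412 − 0.0848892) / 3 = 0.0597585
T_{2}^{(2)} = 0.0597585 + (0.0597585 − 0.0578155)/15 = 0.0598880

0.05989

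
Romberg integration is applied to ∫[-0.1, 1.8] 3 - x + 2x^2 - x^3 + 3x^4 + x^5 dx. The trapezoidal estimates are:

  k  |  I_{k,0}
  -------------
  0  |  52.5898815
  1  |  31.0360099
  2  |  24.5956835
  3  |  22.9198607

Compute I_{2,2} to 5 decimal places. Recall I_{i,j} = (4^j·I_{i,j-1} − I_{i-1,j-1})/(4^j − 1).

I_{1,1} = (4·31.0360099 − 52.5898815) / 3 = 23.8513860
I_{2,1} = 24.5956835 + (24.5956835 − 31.0360099)/3 = 22.4489080
I_{2,2} = (16·22.4489080 − 23.8513860) / 15 = 22.3554095

22.35541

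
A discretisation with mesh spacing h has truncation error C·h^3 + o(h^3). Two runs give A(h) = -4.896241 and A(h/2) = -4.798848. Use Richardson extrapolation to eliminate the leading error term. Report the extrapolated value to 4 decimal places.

Extrapolated value = (8·A(h/2) − A(h)) / (8 − 1)
= (8·(-4.798848) − (-4.896241)) / 7
= -33.494543 / 7 = -4.784935

-4.7849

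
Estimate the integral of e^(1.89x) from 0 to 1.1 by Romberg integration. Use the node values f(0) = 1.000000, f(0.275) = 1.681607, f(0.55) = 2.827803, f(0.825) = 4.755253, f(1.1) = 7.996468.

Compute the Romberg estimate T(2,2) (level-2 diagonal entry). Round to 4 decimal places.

3.7020

T(0,0) (trapezoid, 1 panel, h=1.1000): 4.948057
T(1,0) (trapezoid, 2 panels, h=0.5500): 4.029320
T(2,0) (trapezoid, 4 panels, h=0.2750): 3.784797
T(1,1) = 4.029320 + (4.029320 − 4.948057)/3 = 3.723074
T(2,1) = 3.784797 + (3.784797 − 4.029320)/3 = 3.703289
T(2,2) = 3.703289 + (3.703289 − 3.723074)/15 = 3.701970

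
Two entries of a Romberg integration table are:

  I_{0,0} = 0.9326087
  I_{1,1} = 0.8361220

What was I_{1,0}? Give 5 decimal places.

0.86024

From I_{1,1} = (4·I_{1,0} − I_{0,0})/3, solve for I_{1,0}:
4·I_{1,0} = 3·0.8361220 + 0.9326087 = 3.4409747
I_{1,0} = 0.8602437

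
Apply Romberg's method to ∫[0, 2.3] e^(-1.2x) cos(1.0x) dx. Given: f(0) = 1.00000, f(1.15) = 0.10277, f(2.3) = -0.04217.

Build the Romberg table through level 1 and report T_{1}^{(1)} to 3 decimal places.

0.525

T_{0}^{(0)} (trapezoid, 1 panel, h=2.3000): 1.10150
T_{1}^{(0)} (trapezoid, 2 panels, h=1.1500): 0.66894
T_{1}^{(1)} = 0.66894 + (0.66894 − 1.10150)/3 = 0.52475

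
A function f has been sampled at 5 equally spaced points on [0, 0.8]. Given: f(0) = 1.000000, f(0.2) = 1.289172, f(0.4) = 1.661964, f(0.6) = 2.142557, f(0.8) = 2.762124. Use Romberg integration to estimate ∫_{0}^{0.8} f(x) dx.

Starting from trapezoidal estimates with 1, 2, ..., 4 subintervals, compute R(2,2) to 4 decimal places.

1.3875

R(0,0) (trapezoid, 1 panel, h=0.8000): 1.504850
R(1,0) (trapezoid, 2 panels, h=0.4000): 1.417210
R(2,0) (trapezoid, 4 panels, h=0.2000): 1.394951
R(1,1) = 1.417210 + (1.417210 − 1.504850)/3 = 1.387997
R(2,1) = 1.394951 + (1.394951 − 1.417210)/3 = 1.387531
R(2,2) = 1.387531 + (1.387531 − 1.387997)/15 = 1.387500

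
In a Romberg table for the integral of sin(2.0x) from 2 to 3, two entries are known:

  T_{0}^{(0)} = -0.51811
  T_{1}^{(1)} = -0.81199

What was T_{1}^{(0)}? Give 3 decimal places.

From T_{1}^{(1)} = (4·T_{1}^{(0)} − T_{0}^{(0)})/3, solve for T_{1}^{(0)}:
4·T_{1}^{(0)} = 3·(-0.81199) + (-0.51811) = -2.95408
T_{1}^{(0)} = -0.73852

-0.739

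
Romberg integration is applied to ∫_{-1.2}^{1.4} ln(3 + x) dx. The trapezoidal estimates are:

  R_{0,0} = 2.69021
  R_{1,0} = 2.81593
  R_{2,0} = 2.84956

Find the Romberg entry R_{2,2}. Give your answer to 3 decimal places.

Richardson extrapolation on the trapezoidal column (denominator 4−1=3):
R_{1,1} = 2.81593 + (2.81593 − 2.69021)/3 = 2.85784
R_{2,1} = 2.84956 + (2.84956 − 2.81593)/3 = 2.86077
R_{2,2} = (16·2.86077 − 2.85784) / 15 = 2.86097

2.861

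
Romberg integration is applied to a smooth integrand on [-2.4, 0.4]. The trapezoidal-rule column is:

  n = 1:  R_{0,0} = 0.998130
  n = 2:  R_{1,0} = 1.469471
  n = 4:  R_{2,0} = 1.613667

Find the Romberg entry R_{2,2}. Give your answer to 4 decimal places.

1.6641

Richardson extrapolation on the trapezoidal column (denominator 4−1=3):
R_{1,1} = 1.469471 + (1.469471 − 0.998130)/3 = 1.626585
R_{2,1} = (4·1.613667 − 1.469471) / 3 = 1.661732
R_{2,2} = (16·1.661732 − 1.626585) / 15 = 1.664075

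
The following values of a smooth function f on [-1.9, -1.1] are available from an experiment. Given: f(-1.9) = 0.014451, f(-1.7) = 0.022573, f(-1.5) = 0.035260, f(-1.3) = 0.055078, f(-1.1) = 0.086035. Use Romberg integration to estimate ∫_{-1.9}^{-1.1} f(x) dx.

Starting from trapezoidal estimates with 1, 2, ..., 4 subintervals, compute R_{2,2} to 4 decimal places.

R_{0,0} (trapezoid, 1 panel, h=0.8000): 0.040194
R_{1,0} (trapezoid, 2 panels, h=0.4000): 0.034201
R_{2,0} (trapezoid, 4 panels, h=0.2000): 0.032631
R_{1,1} = 0.034201 + (0.034201 − 0.040194)/3 = 0.032203
R_{2,1} = 0.032631 + (0.032631 − 0.034201)/3 = 0.032108
R_{2,2} = 0.032108 + (0.032108 − 0.032203)/15 = 0.032102

0.0321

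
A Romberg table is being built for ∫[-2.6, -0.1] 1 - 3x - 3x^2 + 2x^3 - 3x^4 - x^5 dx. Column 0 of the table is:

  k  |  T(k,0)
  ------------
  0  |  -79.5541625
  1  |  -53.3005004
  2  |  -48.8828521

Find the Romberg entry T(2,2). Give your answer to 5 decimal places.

T(1,1) = (4·(-53.3005004) − (-79.5541625)) / 3 = -44.5492797
T(2,1) = (4·(-48.8828521) − (-53.3005004)) / 3 = -47.4103027
T(2,2) = (16·(-47.4103027) − (-44.5492797)) / 15 = -47.6010376

-47.60104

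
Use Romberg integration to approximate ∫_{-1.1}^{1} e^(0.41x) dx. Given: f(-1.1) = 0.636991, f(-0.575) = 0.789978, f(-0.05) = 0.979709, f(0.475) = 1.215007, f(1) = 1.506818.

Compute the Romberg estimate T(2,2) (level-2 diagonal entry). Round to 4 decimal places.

T(0,0) (trapezoid, 1 panel, h=2.1000): 2.250999
T(1,0) (trapezoid, 2 panels, h=1.0500): 2.154194
T(2,0) (trapezoid, 4 panels, h=0.5250): 2.129714
T(1,1) = 2.154194 + (2.154194 − 2.250999)/3 = 2.121926
T(2,1) = 2.129714 + (2.129714 − 2.154194)/3 = 2.121554
T(2,2) = 2.121554 + (2.121554 − 2.121926)/15 = 2.121529

2.1215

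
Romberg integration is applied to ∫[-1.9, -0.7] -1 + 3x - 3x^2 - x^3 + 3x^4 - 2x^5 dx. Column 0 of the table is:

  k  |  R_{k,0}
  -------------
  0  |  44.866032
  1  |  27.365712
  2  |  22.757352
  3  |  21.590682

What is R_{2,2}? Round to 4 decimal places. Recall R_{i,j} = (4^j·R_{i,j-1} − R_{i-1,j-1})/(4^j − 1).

Richardson extrapolation on the trapezoidal column (denominator 4−1=3):
R_{1,1} = (4·27.365712 − 44.866032) / 3 = 21.532272
R_{2,1} = 22.757352 + (22.757352 − 27.365712)/3 = 21.221232
R_{2,2} = 21.221232 + (21.221232 − 21.532272)/15 = 21.200496

21.2005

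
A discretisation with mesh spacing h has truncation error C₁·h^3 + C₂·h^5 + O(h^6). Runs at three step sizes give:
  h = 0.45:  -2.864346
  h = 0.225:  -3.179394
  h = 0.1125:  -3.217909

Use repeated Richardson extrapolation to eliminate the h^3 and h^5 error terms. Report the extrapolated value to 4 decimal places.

First eliminate the h^3 term (factor 2^3 = 8):
  B₁ = (8·(-3.179394) − (-2.864346))/7 = -3.224401
  B₂ = (8·(-3.217909) − (-3.179394))/7 = -3.223411
Then eliminate the h^5 term (factor 2^5 = 32):
  (32·(-3.223411) − (-3.224401))/31 = -3.223379

-3.2234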